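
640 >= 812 False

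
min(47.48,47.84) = 47.48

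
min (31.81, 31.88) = 31.81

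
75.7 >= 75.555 True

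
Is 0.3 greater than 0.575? No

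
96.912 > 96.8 True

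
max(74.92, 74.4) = 74.92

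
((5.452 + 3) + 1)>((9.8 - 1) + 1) False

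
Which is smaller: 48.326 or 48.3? 48.3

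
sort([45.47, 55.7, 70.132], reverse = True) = [70.132, 55.7, 45.47]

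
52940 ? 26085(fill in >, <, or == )>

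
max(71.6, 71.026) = 71.6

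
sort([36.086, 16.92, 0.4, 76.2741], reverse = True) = [76.2741, 36.086, 16.92, 0.4]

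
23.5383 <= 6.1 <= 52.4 False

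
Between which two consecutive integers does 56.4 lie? 56 and 57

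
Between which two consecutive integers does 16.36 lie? 16 and 17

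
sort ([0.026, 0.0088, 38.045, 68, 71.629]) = [0.0088, 0.026, 38.045, 68, 71.629]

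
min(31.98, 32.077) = 31.98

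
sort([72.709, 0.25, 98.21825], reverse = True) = [98.21825, 72.709, 0.25]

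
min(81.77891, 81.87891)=81.77891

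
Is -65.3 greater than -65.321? Yes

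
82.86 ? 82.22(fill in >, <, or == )>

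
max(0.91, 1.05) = 1.05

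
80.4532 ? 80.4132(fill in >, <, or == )>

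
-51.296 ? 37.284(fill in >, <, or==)<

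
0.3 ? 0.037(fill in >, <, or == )>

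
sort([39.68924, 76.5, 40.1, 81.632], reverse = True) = [81.632, 76.5, 40.1, 39.68924]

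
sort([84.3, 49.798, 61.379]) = [49.798, 61.379, 84.3]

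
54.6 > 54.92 False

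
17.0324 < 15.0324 False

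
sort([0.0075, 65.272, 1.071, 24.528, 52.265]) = [0.0075, 1.071, 24.528, 52.265, 65.272]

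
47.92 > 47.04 True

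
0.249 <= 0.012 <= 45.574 False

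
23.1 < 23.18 True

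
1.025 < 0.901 False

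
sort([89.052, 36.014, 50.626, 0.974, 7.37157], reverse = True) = [89.052, 50.626, 36.014, 7.37157, 0.974]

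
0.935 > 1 False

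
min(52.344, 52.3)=52.3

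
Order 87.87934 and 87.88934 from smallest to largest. 87.87934, 87.88934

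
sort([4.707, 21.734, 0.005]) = [0.005, 4.707, 21.734]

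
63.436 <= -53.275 False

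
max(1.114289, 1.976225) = 1.976225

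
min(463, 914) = 463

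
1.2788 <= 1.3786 True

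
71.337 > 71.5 False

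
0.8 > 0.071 True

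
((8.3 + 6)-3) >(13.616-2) False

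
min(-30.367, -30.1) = -30.367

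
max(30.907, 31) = 31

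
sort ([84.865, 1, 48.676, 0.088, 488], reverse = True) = [488, 84.865, 48.676, 1, 0.088]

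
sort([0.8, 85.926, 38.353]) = [0.8, 38.353, 85.926]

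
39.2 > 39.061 True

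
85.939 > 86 False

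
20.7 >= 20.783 False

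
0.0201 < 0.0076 False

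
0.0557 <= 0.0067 False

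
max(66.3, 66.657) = 66.657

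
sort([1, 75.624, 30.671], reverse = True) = [75.624, 30.671, 1]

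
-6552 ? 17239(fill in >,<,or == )<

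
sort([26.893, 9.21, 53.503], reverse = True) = [53.503, 26.893, 9.21]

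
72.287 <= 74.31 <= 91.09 True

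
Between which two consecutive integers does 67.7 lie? 67 and 68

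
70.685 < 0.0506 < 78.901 False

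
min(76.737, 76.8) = 76.737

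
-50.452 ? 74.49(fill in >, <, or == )<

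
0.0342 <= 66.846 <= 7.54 False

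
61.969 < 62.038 True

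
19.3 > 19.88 False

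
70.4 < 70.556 True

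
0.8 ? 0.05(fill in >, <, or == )>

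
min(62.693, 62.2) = 62.2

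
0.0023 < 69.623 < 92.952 True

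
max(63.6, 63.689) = 63.689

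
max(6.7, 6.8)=6.8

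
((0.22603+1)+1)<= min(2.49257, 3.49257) True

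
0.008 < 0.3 True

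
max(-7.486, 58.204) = 58.204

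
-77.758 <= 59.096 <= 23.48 False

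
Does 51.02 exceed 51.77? No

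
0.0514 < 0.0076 False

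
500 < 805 True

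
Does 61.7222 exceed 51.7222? Yes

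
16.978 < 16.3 False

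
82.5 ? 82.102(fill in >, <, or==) >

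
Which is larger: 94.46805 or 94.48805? 94.48805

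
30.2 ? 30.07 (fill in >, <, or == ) >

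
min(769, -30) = -30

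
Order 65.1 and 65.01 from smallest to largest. 65.01,65.1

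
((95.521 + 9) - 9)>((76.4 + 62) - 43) True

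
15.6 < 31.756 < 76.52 True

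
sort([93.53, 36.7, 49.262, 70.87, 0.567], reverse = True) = [93.53, 70.87, 49.262, 36.7, 0.567]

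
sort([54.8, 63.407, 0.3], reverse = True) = [63.407, 54.8, 0.3]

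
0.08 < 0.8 True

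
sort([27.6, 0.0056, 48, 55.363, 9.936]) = [0.0056, 9.936, 27.6, 48, 55.363]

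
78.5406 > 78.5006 True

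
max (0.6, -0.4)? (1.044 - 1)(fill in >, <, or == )>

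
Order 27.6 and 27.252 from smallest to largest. 27.252, 27.6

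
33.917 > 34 False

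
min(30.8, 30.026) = 30.026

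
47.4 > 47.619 False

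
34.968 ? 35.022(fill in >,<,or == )<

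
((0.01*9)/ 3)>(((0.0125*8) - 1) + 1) False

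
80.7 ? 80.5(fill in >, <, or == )>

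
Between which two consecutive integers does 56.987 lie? 56 and 57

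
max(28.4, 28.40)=28.40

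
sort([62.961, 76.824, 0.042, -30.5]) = [-30.5, 0.042, 62.961, 76.824]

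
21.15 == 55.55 False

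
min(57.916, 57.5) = 57.5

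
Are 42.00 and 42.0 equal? Yes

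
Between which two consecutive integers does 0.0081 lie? 0 and 1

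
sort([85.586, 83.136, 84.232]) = [83.136, 84.232, 85.586]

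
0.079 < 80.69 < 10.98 False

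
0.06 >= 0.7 False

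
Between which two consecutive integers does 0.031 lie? 0 and 1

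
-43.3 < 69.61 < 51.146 False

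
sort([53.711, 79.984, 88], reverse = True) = [88, 79.984, 53.711]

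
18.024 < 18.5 True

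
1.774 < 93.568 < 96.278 True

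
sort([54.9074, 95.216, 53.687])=[53.687, 54.9074, 95.216]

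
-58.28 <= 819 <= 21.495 False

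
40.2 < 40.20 False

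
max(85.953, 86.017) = 86.017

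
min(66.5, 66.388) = 66.388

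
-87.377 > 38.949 False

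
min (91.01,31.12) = 31.12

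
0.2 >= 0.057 True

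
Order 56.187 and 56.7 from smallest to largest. 56.187, 56.7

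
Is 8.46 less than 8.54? Yes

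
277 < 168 False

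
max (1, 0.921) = 1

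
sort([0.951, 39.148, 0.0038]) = [0.0038, 0.951, 39.148]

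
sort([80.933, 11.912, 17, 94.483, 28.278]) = [11.912, 17, 28.278, 80.933, 94.483]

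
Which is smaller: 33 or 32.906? 32.906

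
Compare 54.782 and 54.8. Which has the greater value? 54.8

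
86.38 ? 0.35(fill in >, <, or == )>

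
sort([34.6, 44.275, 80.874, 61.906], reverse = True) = [80.874, 61.906, 44.275, 34.6]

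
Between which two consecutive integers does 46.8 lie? 46 and 47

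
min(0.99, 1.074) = 0.99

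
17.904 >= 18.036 False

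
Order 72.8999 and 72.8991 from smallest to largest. 72.8991, 72.8999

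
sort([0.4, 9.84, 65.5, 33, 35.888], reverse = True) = [65.5, 35.888, 33, 9.84, 0.4]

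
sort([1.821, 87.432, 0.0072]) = [0.0072, 1.821, 87.432]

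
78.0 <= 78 True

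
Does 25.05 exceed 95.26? No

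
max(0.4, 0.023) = 0.4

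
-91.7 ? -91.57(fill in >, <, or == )<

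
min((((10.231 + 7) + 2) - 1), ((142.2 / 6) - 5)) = 18.231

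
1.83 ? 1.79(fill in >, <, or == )>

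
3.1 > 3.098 True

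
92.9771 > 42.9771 True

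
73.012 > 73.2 False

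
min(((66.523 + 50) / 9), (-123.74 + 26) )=-97.74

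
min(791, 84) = 84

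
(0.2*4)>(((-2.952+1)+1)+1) True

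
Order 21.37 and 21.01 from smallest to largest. 21.01, 21.37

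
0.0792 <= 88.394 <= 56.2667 False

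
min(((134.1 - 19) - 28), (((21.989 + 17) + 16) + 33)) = 87.1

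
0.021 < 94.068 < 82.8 False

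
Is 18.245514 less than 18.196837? No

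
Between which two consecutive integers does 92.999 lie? 92 and 93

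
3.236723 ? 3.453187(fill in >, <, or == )<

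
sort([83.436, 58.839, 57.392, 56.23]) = [56.23, 57.392, 58.839, 83.436]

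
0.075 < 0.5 True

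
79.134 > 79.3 False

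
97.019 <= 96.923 False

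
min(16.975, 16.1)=16.1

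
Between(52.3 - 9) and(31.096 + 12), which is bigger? (52.3 - 9)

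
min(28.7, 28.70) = 28.7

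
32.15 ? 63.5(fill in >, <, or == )<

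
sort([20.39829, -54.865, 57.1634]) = [-54.865, 20.39829, 57.1634]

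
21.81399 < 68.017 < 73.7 True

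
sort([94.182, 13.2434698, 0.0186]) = [0.0186, 13.2434698, 94.182]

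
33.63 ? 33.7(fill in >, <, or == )<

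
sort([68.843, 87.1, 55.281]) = [55.281, 68.843, 87.1]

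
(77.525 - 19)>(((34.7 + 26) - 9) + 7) False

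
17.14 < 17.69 True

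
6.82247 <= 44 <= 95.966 True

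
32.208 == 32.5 False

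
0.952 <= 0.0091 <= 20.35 False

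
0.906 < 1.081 True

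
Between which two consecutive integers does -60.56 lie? -61 and -60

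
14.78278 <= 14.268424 False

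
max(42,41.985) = 42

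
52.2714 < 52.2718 True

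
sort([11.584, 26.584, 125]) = [11.584, 26.584, 125]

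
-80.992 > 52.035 False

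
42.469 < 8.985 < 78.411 False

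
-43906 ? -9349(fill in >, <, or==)<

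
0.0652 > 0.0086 True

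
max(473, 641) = 641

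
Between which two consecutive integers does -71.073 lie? -72 and -71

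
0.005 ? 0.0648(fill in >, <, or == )<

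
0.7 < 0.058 False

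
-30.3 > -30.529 True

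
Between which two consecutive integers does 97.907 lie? 97 and 98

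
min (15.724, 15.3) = 15.3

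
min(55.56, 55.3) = 55.3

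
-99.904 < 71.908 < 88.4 True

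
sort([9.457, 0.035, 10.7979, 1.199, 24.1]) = [0.035, 1.199, 9.457, 10.7979, 24.1]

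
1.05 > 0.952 True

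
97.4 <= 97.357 False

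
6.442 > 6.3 True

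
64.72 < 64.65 False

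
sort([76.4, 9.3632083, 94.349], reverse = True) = [94.349, 76.4, 9.3632083]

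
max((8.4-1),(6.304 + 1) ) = 7.4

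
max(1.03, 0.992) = 1.03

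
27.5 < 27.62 True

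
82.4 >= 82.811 False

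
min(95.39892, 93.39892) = 93.39892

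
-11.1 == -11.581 False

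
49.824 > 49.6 True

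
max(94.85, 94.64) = 94.85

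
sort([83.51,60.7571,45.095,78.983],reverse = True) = [83.51,78.983,60.7571,45.095]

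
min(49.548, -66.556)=-66.556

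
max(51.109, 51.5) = 51.5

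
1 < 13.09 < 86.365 True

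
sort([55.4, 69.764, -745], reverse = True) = [69.764, 55.4, -745]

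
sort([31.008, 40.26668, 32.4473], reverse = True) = [40.26668, 32.4473, 31.008]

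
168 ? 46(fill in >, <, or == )>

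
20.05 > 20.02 True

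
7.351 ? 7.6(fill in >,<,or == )<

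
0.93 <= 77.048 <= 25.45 False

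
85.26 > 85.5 False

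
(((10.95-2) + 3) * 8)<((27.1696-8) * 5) True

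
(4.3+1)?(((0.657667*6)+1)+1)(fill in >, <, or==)<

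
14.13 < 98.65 True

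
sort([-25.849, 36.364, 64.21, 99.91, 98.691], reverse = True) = [99.91, 98.691, 64.21, 36.364, -25.849]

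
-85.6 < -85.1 True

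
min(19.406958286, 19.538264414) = 19.406958286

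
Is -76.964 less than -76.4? Yes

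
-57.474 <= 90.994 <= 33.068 False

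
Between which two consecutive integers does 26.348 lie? 26 and 27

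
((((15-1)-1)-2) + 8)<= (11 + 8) True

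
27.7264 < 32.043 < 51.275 True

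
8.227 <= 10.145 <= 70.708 True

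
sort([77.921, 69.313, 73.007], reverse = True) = [77.921, 73.007, 69.313]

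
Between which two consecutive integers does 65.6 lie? 65 and 66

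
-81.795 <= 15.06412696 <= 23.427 True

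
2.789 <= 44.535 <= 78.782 True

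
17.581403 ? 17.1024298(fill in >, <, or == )>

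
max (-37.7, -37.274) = -37.274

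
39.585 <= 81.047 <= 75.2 False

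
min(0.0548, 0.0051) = 0.0051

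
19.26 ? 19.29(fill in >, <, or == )<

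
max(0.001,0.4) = 0.4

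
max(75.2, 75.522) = 75.522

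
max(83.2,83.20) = 83.20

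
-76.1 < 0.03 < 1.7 True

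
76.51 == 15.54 False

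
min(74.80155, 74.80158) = 74.80155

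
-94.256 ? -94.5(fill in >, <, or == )>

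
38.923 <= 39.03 True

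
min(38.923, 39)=38.923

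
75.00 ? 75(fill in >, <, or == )==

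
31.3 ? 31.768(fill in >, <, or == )<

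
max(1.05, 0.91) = 1.05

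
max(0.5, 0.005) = 0.5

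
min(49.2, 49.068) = 49.068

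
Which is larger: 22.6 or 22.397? 22.6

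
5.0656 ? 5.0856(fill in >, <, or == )<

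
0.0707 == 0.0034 False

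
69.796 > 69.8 False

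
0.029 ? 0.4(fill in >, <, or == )<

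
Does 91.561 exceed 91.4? Yes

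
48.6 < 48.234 False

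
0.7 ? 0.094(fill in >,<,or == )>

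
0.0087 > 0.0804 False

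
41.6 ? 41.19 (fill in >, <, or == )>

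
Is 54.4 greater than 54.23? Yes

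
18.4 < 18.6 True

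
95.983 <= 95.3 False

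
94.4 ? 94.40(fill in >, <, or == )==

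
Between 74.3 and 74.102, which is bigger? 74.3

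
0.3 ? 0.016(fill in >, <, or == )>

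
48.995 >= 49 False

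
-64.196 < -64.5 False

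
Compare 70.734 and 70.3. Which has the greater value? 70.734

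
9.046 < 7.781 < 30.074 False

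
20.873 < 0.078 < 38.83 False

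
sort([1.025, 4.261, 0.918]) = [0.918, 1.025, 4.261]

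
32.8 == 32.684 False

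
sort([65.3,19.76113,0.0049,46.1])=[0.0049,19.76113,46.1,65.3]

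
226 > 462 False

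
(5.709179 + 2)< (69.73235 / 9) True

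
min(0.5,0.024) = 0.024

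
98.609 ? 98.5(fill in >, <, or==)>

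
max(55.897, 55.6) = 55.897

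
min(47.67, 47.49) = 47.49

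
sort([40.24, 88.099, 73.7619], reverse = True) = [88.099, 73.7619, 40.24]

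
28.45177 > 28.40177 True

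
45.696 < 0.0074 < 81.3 False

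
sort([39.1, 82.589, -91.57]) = [-91.57, 39.1, 82.589]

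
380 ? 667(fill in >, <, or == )<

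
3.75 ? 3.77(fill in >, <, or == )<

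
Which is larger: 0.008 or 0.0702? 0.0702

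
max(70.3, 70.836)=70.836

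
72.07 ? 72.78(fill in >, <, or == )<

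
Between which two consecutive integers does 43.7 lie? 43 and 44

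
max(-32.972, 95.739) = 95.739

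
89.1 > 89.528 False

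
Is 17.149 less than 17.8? Yes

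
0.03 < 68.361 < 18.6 False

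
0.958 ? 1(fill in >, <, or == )<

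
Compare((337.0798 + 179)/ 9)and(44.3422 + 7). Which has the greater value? ((337.0798 + 179)/ 9)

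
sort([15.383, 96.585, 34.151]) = [15.383, 34.151, 96.585]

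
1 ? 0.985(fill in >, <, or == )>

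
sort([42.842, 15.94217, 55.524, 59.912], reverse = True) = [59.912, 55.524, 42.842, 15.94217]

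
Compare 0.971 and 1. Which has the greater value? 1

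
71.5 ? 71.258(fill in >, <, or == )>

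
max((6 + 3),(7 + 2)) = 9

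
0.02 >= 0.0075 True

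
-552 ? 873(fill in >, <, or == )<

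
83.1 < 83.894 True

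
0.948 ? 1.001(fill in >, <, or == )<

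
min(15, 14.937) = 14.937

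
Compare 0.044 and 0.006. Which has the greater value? 0.044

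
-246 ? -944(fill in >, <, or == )>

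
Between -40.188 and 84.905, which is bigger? 84.905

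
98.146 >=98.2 False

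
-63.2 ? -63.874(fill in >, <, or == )>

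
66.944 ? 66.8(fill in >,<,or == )>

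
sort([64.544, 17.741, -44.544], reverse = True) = [64.544, 17.741, -44.544]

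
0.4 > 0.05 True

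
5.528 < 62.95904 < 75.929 True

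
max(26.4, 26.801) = 26.801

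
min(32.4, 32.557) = 32.4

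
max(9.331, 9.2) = 9.331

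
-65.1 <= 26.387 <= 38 True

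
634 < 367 False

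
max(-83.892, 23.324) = 23.324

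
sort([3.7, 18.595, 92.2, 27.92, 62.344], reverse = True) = [92.2, 62.344, 27.92, 18.595, 3.7]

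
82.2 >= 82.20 True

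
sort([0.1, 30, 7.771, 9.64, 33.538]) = [0.1, 7.771, 9.64, 30, 33.538]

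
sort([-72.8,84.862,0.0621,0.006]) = [-72.8,0.006,0.0621,84.862]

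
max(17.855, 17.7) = 17.855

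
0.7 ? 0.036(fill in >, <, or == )>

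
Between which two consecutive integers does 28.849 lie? 28 and 29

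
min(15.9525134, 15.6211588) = 15.6211588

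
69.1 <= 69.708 True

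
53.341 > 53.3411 False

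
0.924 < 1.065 True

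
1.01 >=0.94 True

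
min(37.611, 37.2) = 37.2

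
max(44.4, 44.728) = 44.728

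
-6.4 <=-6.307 True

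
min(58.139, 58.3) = 58.139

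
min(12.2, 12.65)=12.2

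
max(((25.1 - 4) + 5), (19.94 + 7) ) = 26.94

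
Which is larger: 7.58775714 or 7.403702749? 7.58775714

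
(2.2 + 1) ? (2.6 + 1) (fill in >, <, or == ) <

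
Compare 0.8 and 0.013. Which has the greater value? 0.8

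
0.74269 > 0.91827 False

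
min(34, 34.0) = 34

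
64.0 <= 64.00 True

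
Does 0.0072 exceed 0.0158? No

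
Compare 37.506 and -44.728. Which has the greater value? 37.506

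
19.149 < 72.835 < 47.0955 False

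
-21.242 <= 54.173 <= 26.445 False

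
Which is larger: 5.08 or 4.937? 5.08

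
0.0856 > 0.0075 True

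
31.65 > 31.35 True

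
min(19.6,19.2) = 19.2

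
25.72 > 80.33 False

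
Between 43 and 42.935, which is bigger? 43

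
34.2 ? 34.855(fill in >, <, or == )<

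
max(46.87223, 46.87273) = 46.87273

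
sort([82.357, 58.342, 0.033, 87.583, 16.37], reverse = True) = [87.583, 82.357, 58.342, 16.37, 0.033]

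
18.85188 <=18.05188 False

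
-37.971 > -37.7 False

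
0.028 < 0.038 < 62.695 True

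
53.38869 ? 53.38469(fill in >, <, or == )>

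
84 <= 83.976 False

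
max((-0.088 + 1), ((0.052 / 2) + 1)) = 1.026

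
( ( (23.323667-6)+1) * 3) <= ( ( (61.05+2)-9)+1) True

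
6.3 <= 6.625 True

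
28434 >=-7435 True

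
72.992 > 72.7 True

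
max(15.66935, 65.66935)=65.66935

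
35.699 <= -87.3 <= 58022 False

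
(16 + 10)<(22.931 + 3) False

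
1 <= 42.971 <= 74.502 True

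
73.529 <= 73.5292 True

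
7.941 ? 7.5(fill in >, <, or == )>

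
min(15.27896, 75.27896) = 15.27896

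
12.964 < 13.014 True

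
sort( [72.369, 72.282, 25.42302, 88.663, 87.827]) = [25.42302, 72.282, 72.369, 87.827, 88.663]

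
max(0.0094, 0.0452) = 0.0452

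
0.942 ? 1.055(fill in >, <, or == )<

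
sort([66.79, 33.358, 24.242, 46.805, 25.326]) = [24.242, 25.326, 33.358, 46.805, 66.79]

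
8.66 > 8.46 True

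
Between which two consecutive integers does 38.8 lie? 38 and 39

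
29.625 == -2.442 False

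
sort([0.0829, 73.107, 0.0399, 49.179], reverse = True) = [73.107, 49.179, 0.0829, 0.0399]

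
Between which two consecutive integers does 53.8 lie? 53 and 54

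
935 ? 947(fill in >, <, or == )<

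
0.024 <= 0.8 True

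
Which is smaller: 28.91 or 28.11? 28.11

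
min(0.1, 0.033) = 0.033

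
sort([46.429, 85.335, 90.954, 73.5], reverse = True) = [90.954, 85.335, 73.5, 46.429]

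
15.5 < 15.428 False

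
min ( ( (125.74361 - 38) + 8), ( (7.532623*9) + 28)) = 95.74361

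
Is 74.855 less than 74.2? No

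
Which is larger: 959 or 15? 959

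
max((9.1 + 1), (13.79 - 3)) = 10.79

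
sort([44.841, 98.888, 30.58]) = [30.58, 44.841, 98.888]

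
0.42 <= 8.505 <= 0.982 False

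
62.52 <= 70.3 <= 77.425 True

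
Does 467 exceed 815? No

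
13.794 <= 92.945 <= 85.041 False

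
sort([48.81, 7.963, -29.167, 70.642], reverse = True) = [70.642, 48.81, 7.963, -29.167]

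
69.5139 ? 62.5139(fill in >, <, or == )>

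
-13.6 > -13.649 True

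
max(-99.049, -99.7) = -99.049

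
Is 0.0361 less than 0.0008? No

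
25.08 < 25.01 False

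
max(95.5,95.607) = 95.607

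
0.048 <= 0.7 True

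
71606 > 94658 False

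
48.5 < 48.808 True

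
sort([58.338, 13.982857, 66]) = [13.982857, 58.338, 66]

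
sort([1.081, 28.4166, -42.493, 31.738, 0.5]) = [-42.493, 0.5, 1.081, 28.4166, 31.738]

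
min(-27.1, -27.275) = -27.275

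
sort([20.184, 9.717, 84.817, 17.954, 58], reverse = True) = [84.817, 58, 20.184, 17.954, 9.717]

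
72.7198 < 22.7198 False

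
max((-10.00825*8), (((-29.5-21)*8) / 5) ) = -80.066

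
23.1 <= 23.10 True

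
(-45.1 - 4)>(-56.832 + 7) True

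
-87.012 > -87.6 True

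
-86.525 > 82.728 False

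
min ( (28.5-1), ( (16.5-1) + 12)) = 27.5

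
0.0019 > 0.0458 False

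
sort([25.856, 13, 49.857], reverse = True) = [49.857, 25.856, 13]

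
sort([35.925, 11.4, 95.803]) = [11.4, 35.925, 95.803]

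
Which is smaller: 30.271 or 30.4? 30.271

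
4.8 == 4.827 False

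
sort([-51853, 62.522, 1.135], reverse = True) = [62.522, 1.135, -51853]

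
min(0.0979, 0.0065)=0.0065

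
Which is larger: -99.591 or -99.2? -99.2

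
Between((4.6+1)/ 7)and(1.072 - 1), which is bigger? ((4.6+1)/ 7)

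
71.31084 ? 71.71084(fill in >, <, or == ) <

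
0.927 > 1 False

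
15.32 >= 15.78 False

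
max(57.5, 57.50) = 57.50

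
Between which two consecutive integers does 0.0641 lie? 0 and 1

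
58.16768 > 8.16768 True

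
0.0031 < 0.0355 True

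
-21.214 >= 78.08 False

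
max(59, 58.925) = 59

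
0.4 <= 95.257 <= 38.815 False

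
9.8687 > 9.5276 True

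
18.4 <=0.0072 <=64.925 False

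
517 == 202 False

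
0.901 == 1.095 False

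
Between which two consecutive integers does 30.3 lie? 30 and 31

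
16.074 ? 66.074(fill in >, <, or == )<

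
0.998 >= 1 False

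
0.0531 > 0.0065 True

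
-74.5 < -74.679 False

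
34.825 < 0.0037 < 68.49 False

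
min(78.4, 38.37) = 38.37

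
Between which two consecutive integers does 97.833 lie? 97 and 98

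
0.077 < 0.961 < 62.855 True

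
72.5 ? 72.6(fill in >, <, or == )<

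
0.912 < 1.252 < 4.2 True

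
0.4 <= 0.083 False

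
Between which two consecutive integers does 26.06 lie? 26 and 27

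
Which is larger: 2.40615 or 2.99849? 2.99849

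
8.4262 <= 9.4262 True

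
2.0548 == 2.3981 False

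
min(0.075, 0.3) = 0.075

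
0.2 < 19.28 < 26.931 True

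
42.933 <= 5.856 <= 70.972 False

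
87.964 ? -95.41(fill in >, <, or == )>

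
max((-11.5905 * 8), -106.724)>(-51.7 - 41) False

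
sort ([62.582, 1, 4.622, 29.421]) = [1, 4.622, 29.421, 62.582]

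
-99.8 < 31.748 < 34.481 True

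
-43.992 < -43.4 True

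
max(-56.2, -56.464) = -56.2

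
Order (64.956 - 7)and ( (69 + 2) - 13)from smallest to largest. (64.956 - 7), ( (69 + 2) - 13)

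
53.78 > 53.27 True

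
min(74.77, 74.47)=74.47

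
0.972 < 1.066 True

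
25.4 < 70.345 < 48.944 False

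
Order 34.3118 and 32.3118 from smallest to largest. 32.3118, 34.3118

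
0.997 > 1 False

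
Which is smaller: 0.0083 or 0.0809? 0.0083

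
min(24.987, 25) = 24.987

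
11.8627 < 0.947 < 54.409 False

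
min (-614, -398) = -614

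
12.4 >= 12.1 True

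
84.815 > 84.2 True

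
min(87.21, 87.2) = 87.2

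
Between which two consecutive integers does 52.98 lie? 52 and 53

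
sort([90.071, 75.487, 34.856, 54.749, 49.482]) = [34.856, 49.482, 54.749, 75.487, 90.071]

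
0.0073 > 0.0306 False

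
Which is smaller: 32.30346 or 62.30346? 32.30346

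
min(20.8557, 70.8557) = 20.8557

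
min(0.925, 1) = 0.925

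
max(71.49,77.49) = 77.49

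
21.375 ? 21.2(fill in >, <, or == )>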